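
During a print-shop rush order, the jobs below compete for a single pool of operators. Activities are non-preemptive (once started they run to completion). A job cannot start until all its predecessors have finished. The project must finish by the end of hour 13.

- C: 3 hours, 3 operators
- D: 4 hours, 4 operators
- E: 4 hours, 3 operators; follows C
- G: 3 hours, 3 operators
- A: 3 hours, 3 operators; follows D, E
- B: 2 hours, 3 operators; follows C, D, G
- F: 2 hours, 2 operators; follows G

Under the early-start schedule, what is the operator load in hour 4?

9

At early start, hour 4 has: D, E, F.
Demand: 4 + 3 + 2 = 9.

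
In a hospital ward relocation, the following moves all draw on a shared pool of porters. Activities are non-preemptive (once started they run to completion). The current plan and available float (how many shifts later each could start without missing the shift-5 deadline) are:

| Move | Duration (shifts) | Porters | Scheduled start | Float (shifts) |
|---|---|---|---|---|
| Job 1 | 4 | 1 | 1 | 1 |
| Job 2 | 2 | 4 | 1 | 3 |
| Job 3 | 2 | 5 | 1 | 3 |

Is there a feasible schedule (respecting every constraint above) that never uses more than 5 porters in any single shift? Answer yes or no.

The minimum achievable peak is 6; 5 < 6, so no feasible schedule stays within the cap.

no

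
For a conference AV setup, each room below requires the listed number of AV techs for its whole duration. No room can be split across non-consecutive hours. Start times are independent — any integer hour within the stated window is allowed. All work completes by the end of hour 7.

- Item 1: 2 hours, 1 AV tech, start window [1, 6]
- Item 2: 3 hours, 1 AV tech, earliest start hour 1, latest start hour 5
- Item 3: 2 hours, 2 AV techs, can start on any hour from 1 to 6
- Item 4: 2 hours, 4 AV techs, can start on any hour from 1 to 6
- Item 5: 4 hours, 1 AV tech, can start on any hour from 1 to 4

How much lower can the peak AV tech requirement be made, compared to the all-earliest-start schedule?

Early-start peak: h1:9  h2:9  h3:2  h4:1  h5:0  h6:0  h7:0 ⇒ 9.
Leveled (Item 1@1, Item 2@1, Item 3@3, Item 4@5, Item 5@1): h1:3  h2:3  h3:4  h4:3  h5:4  h6:4  h7:0 ⇒ 4.
Reduction 9 − 4 = 5.

5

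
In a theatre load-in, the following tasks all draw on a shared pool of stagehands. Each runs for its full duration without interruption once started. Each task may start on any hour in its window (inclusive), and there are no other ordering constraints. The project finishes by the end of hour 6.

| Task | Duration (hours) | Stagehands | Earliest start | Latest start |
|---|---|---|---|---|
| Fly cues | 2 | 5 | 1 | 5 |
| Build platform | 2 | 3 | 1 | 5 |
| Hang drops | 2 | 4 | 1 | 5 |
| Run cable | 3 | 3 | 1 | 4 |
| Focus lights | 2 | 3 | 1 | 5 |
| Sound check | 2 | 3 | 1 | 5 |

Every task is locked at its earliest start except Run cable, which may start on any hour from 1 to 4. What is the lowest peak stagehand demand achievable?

Run cable@1: h1:21  h2:21  h3:3  h4:0  h5:0  h6:0 → peak 21
Run cable@2: h1:18  h2:21  h3:3  h4:3  h5:0  h6:0 → peak 21
Run cable@3: h1:18  h2:18  h3:3  h4:3  h5:3  h6:0 → peak 18
Run cable@4: h1:18  h2:18  h3:0  h4:3  h5:3  h6:3 → peak 18
Best is Run cable@3, peak 18.

18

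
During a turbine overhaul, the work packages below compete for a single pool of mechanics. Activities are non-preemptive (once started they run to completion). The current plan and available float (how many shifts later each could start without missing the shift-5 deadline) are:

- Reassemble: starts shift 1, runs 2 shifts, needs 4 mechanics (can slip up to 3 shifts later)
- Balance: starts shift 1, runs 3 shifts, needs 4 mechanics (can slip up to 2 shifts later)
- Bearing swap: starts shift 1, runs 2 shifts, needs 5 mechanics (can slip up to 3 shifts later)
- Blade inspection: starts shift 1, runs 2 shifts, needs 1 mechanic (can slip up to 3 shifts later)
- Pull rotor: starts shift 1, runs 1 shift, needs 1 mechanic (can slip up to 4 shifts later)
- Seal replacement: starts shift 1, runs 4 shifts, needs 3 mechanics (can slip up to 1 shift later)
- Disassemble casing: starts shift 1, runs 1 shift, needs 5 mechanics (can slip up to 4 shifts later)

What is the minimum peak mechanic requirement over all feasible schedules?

11

Early-start (Reassemble@1, Balance@1, Bearing swap@1, Blade inspection@1, Pull rotor@1, Seal replacement@1, Disassemble casing@1) gives peak 23: s1:23  s2:17  s3:7  s4:3  s5:0.
Shift Bearing swap→4, Blade inspection→3, Pull rotor→3, Disassemble casing→5.
Schedule Reassemble@1, Balance@1, Bearing swap@4, Blade inspection@3, Pull rotor@3, Seal replacement@1, Disassemble casing@5: s1:11  s2:11  s3:9  s4:9  s5:10 — peak 11.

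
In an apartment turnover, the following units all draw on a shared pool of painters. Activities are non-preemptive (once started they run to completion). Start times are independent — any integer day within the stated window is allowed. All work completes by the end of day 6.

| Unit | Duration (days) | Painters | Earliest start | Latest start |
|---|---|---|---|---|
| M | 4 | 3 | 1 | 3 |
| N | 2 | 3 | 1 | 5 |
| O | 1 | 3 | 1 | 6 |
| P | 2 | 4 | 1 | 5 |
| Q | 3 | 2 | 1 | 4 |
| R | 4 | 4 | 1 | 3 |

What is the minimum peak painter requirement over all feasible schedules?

Early-start (M@1, N@1, O@1, P@1, Q@1, R@1) gives peak 19: d1:19  d2:16  d3:9  d4:7  d5:0  d6:0.
Shift P→5, Q→2, R→3.
Schedule M@1, N@1, O@1, P@5, Q@2, R@3: d1:9  d2:8  d3:9  d4:9  d5:8  d6:8 — peak 9.
Total painter-days = 51 over 6 days ⇒ peak ≥ ⌈51/6⌉ = 9, so 9 is optimal.

9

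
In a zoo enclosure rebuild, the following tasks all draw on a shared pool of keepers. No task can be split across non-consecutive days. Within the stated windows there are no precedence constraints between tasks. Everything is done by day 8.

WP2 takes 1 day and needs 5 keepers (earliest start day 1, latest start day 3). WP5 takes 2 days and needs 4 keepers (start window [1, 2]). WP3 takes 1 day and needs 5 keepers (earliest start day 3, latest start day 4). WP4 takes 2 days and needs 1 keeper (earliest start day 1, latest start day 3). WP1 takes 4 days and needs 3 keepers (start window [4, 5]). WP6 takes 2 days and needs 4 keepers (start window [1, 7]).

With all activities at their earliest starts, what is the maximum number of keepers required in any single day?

14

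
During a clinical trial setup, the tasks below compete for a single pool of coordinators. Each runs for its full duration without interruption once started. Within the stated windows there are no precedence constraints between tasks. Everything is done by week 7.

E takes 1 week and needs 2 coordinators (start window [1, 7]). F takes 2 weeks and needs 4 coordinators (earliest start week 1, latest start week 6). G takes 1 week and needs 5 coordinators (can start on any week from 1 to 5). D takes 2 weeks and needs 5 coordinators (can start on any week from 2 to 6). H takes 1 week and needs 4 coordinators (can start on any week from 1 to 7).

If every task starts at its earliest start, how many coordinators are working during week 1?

15

At early start, week 1 has: E, F, G, H.
Demand: 2 + 4 + 5 + 4 = 15.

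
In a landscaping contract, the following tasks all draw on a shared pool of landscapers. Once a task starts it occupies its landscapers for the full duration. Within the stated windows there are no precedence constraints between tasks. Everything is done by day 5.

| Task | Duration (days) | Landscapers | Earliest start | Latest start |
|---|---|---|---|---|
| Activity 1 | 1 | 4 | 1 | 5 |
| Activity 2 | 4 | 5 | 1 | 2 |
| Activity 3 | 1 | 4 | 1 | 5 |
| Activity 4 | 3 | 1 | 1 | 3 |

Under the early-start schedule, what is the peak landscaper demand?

14

Early-start schedule: Activity 1@1, Activity 2@1, Activity 3@1, Activity 4@1.
Load per day: day 1: 14, day 2: 6, day 3: 6, day 4: 5, day 5: 0.
Peak is 14.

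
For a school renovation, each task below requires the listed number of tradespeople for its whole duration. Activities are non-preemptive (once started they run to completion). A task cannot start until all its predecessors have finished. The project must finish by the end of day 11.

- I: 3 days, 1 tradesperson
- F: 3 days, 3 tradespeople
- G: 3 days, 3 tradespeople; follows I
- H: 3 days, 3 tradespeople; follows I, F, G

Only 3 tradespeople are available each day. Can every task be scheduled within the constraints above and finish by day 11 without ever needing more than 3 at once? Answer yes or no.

no

The minimum achievable peak is 4; 3 < 4, so no feasible schedule stays within the cap.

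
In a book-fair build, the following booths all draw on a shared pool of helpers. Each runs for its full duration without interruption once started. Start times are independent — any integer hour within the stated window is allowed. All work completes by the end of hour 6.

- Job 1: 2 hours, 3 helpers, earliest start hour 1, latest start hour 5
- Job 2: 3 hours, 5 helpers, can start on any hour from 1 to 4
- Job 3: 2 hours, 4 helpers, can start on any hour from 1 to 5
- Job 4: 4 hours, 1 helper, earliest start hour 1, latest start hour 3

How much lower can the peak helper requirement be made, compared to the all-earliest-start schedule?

Early-start peak: h1:13  h2:13  h3:6  h4:1  h5:0  h6:0 ⇒ 13.
Leveled (Job 1@1, Job 2@3, Job 3@1, Job 4@3): h1:7  h2:7  h3:6  h4:6  h5:6  h6:1 ⇒ 7.
Reduction 13 − 7 = 6.

6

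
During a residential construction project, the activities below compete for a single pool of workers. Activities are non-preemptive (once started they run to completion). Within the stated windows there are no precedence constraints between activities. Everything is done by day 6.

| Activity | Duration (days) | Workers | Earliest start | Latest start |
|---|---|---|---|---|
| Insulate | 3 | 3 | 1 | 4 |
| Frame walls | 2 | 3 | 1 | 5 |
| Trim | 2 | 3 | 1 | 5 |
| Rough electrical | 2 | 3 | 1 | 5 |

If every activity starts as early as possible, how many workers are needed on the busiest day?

Early-start schedule: Insulate@1, Frame walls@1, Trim@1, Rough electrical@1.
Load per day: day 1: 12, day 2: 12, day 3: 3, day 4: 0, day 5: 0, day 6: 0.
Peak is 12.

12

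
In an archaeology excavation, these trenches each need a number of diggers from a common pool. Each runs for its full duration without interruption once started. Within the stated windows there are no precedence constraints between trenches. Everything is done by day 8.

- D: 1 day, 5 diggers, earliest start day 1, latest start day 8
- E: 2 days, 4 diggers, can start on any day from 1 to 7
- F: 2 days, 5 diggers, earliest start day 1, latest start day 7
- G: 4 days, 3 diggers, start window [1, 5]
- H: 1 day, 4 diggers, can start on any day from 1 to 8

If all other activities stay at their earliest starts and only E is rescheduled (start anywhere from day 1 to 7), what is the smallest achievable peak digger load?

E@1: d1:21  d2:12  d3:3  d4:3  d5:0  d6:0  d7:0  d8:0 → peak 21
E@2: d1:17  d2:12  d3:7  d4:3  d5:0  d6:0  d7:0  d8:0 → peak 17
E@3: d1:17  d2:8  d3:7  d4:7  d5:0  d6:0  d7:0  d8:0 → peak 17
E@4: d1:17  d2:8  d3:3  d4:7  d5:4  d6:0  d7:0  d8:0 → peak 17
E@5: d1:17  d2:8  d3:3  d4:3  d5:4  d6:4  d7:0  d8:0 → peak 17
E@6: d1:17  d2:8  d3:3  d4:3  d5:0  d6:4  d7:4  d8:0 → peak 17
E@7: d1:17  d2:8  d3:3  d4:3  d5:0  d6:0  d7:4  d8:4 → peak 17
Best is E@2, peak 17.

17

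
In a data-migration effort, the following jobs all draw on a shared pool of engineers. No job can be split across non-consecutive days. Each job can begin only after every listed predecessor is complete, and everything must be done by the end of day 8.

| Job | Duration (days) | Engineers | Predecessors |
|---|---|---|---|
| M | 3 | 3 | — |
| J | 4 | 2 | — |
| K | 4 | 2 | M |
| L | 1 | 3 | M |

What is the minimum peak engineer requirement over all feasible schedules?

4

Early-start (M@1, J@1, K@4, L@4) gives peak 7: d1:5  d2:5  d3:5  d4:7  d5:2  d6:2  d7:2  d8:0.
Shift J→4, L→8.
Schedule M@1, J@4, K@4, L@8: d1:3  d2:3  d3:3  d4:4  d5:4  d6:4  d7:4  d8:3 — peak 4.
Total engineer-days = 28 over 8 days ⇒ peak ≥ ⌈28/8⌉ = 4, so 4 is optimal.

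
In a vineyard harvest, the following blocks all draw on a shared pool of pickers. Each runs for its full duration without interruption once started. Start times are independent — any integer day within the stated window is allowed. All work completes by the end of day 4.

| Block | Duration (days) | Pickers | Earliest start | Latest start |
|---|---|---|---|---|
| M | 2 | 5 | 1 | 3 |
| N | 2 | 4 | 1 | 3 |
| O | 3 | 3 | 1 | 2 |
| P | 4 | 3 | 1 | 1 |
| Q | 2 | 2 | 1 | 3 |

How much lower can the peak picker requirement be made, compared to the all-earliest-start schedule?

5

Early-start peak: d1:17  d2:17  d3:6  d4:3 ⇒ 17.
Leveled (M@1, N@3, O@1, P@1, Q@3): d1:11  d2:11  d3:12  d4:9 ⇒ 12.
Reduction 17 − 12 = 5.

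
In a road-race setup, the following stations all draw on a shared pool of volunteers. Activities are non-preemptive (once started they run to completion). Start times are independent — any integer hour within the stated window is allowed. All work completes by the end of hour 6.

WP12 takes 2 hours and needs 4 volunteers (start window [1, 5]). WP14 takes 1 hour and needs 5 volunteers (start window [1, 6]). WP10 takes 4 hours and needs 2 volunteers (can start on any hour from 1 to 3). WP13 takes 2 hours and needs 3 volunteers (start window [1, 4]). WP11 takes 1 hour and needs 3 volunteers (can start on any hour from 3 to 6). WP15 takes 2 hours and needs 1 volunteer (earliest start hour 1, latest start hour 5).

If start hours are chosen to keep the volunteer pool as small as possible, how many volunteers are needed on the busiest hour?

Early-start (WP12@1, WP14@1, WP10@1, WP13@1, WP11@3, WP15@1) gives peak 15: h1:15  h2:10  h3:5  h4:2  h5:0  h6:0.
Shift WP14→5, WP13→3, WP11→6, WP15→3.
Schedule WP12@1, WP14@5, WP10@1, WP13@3, WP11@6, WP15@3: h1:6  h2:6  h3:6  h4:6  h5:5  h6:3 — peak 6.
Total volunteer-hours = 32 over 6 hours ⇒ peak ≥ ⌈32/6⌉ = 6, so 6 is optimal.

6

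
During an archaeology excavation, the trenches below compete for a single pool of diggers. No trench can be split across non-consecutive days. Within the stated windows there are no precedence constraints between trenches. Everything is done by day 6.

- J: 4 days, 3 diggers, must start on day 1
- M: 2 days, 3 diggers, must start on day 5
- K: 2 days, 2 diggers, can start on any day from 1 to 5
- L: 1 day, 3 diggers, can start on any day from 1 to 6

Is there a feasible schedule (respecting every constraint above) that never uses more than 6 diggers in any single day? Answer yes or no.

Schedule J@1, M@5, K@1, L@3: d1:5  d2:5  d3:6  d4:3  d5:3  d6:3 — peak 6 ≤ 6.

yes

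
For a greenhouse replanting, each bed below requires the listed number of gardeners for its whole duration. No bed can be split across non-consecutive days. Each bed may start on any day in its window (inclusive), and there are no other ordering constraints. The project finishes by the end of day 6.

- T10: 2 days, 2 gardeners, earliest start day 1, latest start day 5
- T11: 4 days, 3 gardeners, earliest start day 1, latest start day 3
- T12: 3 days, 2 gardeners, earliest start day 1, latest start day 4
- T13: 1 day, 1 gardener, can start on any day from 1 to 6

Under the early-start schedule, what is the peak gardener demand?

8

Early-start schedule: T10@1, T11@1, T12@1, T13@1.
Load per day: day 1: 8, day 2: 7, day 3: 5, day 4: 3, day 5: 0, day 6: 0.
Peak is 8.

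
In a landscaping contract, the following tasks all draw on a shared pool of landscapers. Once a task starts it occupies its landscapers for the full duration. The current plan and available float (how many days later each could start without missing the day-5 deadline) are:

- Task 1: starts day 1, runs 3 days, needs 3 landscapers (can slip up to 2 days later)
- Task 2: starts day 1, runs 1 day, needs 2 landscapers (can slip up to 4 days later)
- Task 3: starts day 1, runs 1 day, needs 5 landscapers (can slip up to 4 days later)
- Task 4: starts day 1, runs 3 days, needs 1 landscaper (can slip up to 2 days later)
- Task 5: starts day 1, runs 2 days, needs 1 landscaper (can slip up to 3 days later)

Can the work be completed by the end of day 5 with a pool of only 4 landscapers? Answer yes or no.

Total landscaper-days = 21; over 5 days the average is 21/5 > 4, so some day must exceed 4.

no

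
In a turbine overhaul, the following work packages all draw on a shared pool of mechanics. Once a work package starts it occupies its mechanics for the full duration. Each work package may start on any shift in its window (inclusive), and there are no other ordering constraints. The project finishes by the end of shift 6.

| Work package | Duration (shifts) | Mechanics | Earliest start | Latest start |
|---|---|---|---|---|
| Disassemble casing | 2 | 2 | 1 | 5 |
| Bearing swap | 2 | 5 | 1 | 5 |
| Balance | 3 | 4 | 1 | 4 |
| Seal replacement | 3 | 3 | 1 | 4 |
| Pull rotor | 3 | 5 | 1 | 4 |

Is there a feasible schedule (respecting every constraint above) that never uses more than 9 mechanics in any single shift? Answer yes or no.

no

The minimum achievable peak is 10; 9 < 10, so no feasible schedule stays within the cap.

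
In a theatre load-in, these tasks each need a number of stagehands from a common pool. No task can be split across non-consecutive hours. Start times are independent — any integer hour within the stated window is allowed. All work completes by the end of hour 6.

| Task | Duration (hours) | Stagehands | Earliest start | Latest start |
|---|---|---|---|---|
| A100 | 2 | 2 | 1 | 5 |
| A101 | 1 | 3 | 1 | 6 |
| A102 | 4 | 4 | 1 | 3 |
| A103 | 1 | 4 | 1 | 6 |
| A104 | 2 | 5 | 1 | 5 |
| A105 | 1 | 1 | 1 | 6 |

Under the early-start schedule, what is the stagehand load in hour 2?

11

At early start, hour 2 has: A100, A102, A104.
Demand: 2 + 4 + 5 = 11.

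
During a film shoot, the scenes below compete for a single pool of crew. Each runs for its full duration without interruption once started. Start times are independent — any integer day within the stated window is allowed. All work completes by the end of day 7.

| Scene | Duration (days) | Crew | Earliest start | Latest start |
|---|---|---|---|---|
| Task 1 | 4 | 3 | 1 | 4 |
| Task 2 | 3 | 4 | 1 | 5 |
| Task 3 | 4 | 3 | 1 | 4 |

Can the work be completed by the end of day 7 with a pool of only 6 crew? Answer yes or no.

yes

Schedule Task 1@1, Task 2@5, Task 3@1: d1:6  d2:6  d3:6  d4:6  d5:4  d6:4  d7:4 — peak 6 ≤ 6.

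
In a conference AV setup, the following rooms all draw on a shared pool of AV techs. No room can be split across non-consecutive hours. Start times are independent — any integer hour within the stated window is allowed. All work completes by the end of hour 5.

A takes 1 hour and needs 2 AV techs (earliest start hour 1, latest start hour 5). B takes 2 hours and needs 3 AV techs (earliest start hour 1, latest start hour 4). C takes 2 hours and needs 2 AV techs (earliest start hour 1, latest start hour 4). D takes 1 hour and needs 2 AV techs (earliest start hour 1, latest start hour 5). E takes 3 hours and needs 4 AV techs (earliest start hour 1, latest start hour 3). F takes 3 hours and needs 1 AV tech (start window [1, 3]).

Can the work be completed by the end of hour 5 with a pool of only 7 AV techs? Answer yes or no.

yes

Schedule A@1, B@1, C@4, D@2, E@3, F@1: h1:6  h2:6  h3:5  h4:6  h5:6 — peak 6 ≤ 7.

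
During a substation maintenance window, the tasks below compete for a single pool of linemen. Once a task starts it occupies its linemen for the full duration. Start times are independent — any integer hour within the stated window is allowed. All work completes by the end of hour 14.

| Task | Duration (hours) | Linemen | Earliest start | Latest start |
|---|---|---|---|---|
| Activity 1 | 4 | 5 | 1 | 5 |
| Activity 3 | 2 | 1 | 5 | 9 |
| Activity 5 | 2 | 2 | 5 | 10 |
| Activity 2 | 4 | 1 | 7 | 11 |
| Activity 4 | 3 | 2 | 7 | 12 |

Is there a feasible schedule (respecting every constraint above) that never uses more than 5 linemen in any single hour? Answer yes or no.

Schedule Activity 1@1, Activity 3@5, Activity 5@5, Activity 2@7, Activity 4@7: h1:5  h2:5  h3:5  h4:5  h5:3  h6:3  h7:3  h8:3  h9:3  h10:1  h11:0  h12:0  h13:0  h14:0 — peak 5 ≤ 5.

yes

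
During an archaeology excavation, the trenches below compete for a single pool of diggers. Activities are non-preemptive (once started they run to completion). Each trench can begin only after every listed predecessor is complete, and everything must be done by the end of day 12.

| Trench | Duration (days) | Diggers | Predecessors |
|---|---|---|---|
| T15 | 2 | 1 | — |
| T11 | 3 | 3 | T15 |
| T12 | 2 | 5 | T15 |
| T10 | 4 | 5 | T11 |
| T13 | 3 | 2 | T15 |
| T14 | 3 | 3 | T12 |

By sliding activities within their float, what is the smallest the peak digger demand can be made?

7

Early-start (T15@1, T11@3, T12@3, T10@6, T13@3, T14@5) gives peak 10: d1:1  d2:1  d3:10  d4:10  d5:8  d6:8  d7:8  d8:5  d9:5  d10:0  d11:0  d12:0.
Shift T11→5, T10→8, T13→8.
Schedule T15@1, T11@5, T12@3, T10@8, T13@8, T14@5: d1:1  d2:1  d3:5  d4:5  d5:6  d6:6  d7:6  d8:7  d9:7  d10:7  d11:5  d12:0 — peak 7.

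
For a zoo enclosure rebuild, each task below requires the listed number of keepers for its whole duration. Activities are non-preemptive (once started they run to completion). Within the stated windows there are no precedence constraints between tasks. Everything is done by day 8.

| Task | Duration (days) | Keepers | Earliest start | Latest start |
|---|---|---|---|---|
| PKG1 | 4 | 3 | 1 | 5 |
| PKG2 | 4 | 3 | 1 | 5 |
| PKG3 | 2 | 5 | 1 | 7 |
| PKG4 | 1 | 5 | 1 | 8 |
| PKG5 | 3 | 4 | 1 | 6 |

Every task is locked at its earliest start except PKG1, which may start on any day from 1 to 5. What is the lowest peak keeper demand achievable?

17

PKG1@1: d1:20  d2:15  d3:10  d4:6  d5:0  d6:0  d7:0  d8:0 → peak 20
PKG1@2: d1:17  d2:15  d3:10  d4:6  d5:3  d6:0  d7:0  d8:0 → peak 17
PKG1@3: d1:17  d2:12  d3:10  d4:6  d5:3  d6:3  d7:0  d8:0 → peak 17
PKG1@4: d1:17  d2:12  d3:7  d4:6  d5:3  d6:3  d7:3  d8:0 → peak 17
PKG1@5: d1:17  d2:12  d3:7  d4:3  d5:3  d6:3  d7:3  d8:3 → peak 17
Best is PKG1@2, peak 17.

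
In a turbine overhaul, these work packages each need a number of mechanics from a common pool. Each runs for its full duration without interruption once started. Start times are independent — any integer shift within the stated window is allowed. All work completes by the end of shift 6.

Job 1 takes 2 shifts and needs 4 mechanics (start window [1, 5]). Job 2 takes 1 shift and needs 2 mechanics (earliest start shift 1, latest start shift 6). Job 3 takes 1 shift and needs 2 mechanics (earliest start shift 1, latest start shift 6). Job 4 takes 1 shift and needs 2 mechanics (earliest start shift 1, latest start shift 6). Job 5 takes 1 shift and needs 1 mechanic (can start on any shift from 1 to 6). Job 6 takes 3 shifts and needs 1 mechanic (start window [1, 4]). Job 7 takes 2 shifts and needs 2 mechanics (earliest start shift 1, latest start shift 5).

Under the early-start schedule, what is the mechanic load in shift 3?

At early start, shift 3 has: Job 6.
Demand: 1 = 1.

1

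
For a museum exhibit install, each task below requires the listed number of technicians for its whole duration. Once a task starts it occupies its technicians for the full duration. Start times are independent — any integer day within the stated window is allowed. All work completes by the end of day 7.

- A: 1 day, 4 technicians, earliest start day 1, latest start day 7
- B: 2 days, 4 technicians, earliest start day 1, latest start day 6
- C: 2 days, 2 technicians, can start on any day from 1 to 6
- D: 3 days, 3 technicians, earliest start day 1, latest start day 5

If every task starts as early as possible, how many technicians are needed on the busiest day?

13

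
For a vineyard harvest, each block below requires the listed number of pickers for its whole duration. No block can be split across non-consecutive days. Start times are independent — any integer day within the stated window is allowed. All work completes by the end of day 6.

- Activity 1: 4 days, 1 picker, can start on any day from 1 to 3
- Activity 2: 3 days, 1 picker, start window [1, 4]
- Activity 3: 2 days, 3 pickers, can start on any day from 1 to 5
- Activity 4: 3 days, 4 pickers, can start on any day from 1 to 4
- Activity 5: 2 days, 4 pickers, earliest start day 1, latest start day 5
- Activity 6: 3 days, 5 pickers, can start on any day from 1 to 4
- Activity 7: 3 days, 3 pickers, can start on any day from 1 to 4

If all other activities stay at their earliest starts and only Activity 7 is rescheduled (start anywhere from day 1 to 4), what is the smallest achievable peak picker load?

Activity 7@1: d1:21  d2:21  d3:14  d4:1  d5:0  d6:0 → peak 21
Activity 7@2: d1:18  d2:21  d3:14  d4:4  d5:0  d6:0 → peak 21
Activity 7@3: d1:18  d2:18  d3:14  d4:4  d5:3  d6:0 → peak 18
Activity 7@4: d1:18  d2:18  d3:11  d4:4  d5:3  d6:3 → peak 18
Best is Activity 7@3, peak 18.

18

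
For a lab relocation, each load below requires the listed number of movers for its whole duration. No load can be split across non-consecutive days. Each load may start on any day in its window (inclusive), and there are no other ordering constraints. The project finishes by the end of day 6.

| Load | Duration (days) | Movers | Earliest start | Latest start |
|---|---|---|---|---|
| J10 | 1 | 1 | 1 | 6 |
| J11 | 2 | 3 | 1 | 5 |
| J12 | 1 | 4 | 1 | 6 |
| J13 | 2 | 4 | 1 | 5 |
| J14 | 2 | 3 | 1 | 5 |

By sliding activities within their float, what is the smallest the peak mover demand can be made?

6

Early-start (J10@1, J11@1, J12@1, J13@1, J14@1) gives peak 15: d1:15  d2:10  d3:0  d4:0  d5:0  d6:0.
Shift J12→4, J13→5, J14→2.
Schedule J10@1, J11@1, J12@4, J13@5, J14@2: d1:4  d2:6  d3:3  d4:4  d5:4  d6:4 — peak 6.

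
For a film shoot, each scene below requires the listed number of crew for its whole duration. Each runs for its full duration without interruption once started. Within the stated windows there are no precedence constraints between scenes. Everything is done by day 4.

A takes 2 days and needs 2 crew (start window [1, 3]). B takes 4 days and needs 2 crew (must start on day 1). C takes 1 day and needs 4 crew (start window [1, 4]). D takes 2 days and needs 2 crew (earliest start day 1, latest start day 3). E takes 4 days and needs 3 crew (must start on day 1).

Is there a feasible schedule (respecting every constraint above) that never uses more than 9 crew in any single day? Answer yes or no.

yes

Schedule A@1, B@1, C@3, D@1, E@1: d1:9  d2:9  d3:9  d4:5 — peak 9 ≤ 9.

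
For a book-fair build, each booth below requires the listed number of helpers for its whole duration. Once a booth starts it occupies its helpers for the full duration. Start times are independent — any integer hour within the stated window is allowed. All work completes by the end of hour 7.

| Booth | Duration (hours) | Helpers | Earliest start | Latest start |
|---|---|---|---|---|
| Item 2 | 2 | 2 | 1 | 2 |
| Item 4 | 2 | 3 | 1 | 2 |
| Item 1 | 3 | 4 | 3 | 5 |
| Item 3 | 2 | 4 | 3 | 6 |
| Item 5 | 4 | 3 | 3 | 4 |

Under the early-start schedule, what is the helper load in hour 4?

11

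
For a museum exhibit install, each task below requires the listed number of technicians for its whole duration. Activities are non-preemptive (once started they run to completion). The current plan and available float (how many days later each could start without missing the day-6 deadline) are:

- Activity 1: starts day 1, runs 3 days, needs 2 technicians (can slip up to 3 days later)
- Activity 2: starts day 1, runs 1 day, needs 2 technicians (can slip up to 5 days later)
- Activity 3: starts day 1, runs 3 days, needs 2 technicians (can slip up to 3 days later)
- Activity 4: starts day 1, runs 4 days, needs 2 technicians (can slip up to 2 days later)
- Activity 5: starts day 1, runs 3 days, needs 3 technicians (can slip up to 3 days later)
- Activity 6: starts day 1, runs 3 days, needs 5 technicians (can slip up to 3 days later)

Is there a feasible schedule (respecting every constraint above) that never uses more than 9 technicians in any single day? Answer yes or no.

Schedule Activity 1@1, Activity 2@1, Activity 3@1, Activity 4@2, Activity 5@1, Activity 6@4: d1:9  d2:9  d3:9  d4:7  d5:7  d6:5 — peak 9 ≤ 9.

yes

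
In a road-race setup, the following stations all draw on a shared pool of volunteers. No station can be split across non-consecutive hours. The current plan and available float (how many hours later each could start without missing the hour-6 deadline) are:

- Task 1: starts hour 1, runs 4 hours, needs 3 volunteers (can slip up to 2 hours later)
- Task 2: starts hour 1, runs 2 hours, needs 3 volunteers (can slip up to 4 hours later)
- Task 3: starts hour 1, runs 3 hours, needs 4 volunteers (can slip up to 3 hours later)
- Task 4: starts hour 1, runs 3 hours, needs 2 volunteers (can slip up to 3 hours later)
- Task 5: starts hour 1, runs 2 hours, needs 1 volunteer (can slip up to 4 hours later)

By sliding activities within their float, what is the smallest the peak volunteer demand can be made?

Early-start (Task 1@1, Task 2@1, Task 3@1, Task 4@1, Task 5@1) gives peak 13: h1:13  h2:13  h3:9  h4:3  h5:0  h6:0.
Shift Task 2→5, Task 4→4, Task 5→4.
Schedule Task 1@1, Task 2@5, Task 3@1, Task 4@4, Task 5@4: h1:7  h2:7  h3:7  h4:6  h5:6  h6:5 — peak 7.
Total volunteer-hours = 38 over 6 hours ⇒ peak ≥ ⌈38/6⌉ = 7, so 7 is optimal.

7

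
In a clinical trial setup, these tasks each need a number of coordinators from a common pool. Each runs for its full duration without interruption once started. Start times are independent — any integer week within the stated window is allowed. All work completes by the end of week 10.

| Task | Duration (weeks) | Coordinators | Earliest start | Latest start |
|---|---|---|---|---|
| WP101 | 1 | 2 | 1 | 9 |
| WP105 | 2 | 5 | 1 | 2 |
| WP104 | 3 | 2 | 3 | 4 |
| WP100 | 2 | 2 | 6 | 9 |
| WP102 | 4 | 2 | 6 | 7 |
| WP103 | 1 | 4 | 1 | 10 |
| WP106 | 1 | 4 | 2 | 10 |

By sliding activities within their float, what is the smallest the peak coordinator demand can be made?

5

Early-start (WP101@1, WP105@1, WP104@3, WP100@6, WP102@6, WP103@1, WP106@2) gives peak 11: w1:11  w2:9  w3:2  w4:2  w5:2  w6:4  w7:4  w8:2  w9:2  w10:0.
Shift WP101→4, WP104→4, WP100→7, WP103→3, WP106→10.
Schedule WP101@4, WP105@1, WP104@4, WP100@7, WP102@6, WP103@3, WP106@10: w1:5  w2:5  w3:4  w4:4  w5:2  w6:4  w7:4  w8:4  w9:2  w10:4 — peak 5.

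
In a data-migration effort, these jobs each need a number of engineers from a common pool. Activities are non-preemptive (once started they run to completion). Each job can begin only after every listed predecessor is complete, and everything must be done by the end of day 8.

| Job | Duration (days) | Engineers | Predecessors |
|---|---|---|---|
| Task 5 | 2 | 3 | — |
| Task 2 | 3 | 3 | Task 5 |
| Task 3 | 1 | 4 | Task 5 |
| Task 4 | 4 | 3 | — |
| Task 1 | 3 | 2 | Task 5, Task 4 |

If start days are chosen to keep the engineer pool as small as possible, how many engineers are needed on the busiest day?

Early-start (Task 5@1, Task 2@3, Task 3@3, Task 4@1, Task 1@5) gives peak 10: d1:6  d2:6  d3:10  d4:6  d5:5  d6:2  d7:2  d8:0.
Shift Task 3→6.
Schedule Task 5@1, Task 2@3, Task 3@6, Task 4@1, Task 1@5: d1:6  d2:6  d3:6  d4:6  d5:5  d6:6  d7:2  d8:0 — peak 6.

6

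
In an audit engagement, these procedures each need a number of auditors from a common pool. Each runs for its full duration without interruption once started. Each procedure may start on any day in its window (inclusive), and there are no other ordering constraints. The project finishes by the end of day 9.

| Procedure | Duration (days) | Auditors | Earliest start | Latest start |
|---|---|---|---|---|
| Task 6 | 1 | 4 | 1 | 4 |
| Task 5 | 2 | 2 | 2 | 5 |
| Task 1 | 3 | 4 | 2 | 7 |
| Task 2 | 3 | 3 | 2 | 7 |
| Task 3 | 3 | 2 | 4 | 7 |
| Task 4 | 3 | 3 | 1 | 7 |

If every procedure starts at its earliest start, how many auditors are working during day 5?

2

At early start, day 5 has: Task 3.
Demand: 2 = 2.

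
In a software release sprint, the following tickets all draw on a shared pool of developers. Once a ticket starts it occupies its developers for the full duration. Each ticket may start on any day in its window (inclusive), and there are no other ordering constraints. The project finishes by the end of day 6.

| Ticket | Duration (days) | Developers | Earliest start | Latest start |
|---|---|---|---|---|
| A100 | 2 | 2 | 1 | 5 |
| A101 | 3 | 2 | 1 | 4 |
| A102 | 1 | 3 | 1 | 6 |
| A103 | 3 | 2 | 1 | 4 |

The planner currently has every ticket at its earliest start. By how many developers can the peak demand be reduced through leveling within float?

5

Early-start peak: d1:9  d2:6  d3:4  d4:0  d5:0  d6:0 ⇒ 9.
Leveled (A100@1, A101@1, A102@6, A103@3): d1:4  d2:4  d3:4  d4:2  d5:2  d6:3 ⇒ 4.
Reduction 9 − 4 = 5.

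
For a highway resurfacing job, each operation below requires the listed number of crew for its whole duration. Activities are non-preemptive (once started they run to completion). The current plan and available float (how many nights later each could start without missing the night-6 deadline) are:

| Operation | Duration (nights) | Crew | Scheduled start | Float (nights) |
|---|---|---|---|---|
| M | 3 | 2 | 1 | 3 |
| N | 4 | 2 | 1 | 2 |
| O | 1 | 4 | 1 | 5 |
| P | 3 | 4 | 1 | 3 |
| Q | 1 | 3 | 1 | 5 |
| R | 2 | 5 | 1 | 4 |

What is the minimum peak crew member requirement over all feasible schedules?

8

Early-start (M@1, N@1, O@1, P@1, Q@1, R@1) gives peak 20: n1:20  n2:13  n3:8  n4:2  n5:0  n6:0.
Shift P→2, Q→5, R→5.
Schedule M@1, N@1, O@1, P@2, Q@5, R@5: n1:8  n2:8  n3:8  n4:6  n5:8  n6:5 — peak 8.
Total crew member-nights = 43 over 6 nights ⇒ peak ≥ ⌈43/6⌉ = 8, so 8 is optimal.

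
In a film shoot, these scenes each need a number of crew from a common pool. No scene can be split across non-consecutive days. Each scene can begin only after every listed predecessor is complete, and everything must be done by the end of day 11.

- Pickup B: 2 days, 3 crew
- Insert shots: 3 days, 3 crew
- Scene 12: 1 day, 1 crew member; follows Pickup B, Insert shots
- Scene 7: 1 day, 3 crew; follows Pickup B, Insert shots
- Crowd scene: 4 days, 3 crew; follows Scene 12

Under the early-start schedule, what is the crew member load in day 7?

3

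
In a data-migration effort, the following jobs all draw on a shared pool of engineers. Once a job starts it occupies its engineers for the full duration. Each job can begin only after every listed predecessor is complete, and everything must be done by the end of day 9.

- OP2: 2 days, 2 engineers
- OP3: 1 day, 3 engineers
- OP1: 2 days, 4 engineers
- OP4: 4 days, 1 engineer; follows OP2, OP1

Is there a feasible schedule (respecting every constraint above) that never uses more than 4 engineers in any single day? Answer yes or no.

yes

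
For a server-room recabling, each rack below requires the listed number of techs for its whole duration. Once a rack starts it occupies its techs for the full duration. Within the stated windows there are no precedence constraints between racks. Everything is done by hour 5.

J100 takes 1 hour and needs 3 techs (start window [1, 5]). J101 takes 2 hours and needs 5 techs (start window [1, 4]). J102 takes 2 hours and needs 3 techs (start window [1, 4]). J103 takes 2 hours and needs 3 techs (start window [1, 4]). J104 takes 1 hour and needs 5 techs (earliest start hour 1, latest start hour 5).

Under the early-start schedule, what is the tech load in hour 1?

19

At early start, hour 1 has: J100, J101, J102, J103, J104.
Demand: 3 + 5 + 3 + 3 + 5 = 19.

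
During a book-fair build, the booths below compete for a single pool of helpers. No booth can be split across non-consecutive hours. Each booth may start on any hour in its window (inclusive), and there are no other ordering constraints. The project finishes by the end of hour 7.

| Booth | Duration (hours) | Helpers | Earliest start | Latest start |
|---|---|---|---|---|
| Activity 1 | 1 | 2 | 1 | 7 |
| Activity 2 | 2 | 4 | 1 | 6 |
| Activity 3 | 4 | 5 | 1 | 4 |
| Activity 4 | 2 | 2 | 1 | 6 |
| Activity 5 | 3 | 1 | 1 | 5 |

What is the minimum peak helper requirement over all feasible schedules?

6

Early-start (Activity 1@1, Activity 2@1, Activity 3@1, Activity 4@1, Activity 5@1) gives peak 14: h1:14  h2:12  h3:6  h4:5  h5:0  h6:0  h7:0.
Shift Activity 3→4, Activity 4→2, Activity 5→3.
Schedule Activity 1@1, Activity 2@1, Activity 3@4, Activity 4@2, Activity 5@3: h1:6  h2:6  h3:3  h4:6  h5:6  h6:5  h7:5 — peak 6.
Total helper-hours = 37 over 7 hours ⇒ peak ≥ ⌈37/7⌉ = 6, so 6 is optimal.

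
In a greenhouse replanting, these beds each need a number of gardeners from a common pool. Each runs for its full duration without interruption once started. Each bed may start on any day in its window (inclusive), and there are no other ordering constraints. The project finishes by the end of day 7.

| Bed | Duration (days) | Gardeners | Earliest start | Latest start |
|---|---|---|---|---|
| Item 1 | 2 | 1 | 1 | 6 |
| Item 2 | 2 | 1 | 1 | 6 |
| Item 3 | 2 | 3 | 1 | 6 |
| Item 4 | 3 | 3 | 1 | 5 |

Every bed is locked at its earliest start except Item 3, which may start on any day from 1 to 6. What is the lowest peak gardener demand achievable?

Item 3@1: d1:8  d2:8  d3:3  d4:0  d5:0  d6:0  d7:0 → peak 8
Item 3@2: d1:5  d2:8  d3:6  d4:0  d5:0  d6:0  d7:0 → peak 8
Item 3@3: d1:5  d2:5  d3:6  d4:3  d5:0  d6:0  d7:0 → peak 6
Item 3@4: d1:5  d2:5  d3:3  d4:3  d5:3  d6:0  d7:0 → peak 5
Item 3@5: d1:5  d2:5  d3:3  d4:0  d5:3  d6:3  d7:0 → peak 5
Item 3@6: d1:5  d2:5  d3:3  d4:0  d5:0  d6:3  d7:3 → peak 5
Best is Item 3@4, peak 5.

5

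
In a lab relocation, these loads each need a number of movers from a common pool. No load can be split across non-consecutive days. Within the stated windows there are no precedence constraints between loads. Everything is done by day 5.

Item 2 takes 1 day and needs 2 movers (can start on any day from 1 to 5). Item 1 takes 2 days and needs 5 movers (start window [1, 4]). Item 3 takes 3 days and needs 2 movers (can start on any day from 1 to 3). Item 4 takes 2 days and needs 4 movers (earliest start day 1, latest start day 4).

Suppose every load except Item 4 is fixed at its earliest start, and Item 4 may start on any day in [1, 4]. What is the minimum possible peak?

Item 4@1: d1:13  d2:11  d3:2  d4:0  d5:0 → peak 13
Item 4@2: d1:9  d2:11  d3:6  d4:0  d5:0 → peak 11
Item 4@3: d1:9  d2:7  d3:6  d4:4  d5:0 → peak 9
Item 4@4: d1:9  d2:7  d3:2  d4:4  d5:4 → peak 9
Best is Item 4@3, peak 9.

9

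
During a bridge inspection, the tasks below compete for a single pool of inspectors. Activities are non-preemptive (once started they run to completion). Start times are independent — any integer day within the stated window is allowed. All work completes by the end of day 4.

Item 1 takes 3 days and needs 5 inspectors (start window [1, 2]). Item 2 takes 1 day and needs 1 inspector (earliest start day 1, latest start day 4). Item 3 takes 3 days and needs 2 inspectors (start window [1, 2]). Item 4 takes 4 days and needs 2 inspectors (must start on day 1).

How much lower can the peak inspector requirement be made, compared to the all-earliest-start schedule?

Early-start peak: d1:10  d2:9  d3:9  d4:2 ⇒ 10.
Leveled (Item 1@1, Item 2@1, Item 3@2, Item 4@1): d1:8  d2:9  d3:9  d4:4 ⇒ 9.
Reduction 10 − 9 = 1.

1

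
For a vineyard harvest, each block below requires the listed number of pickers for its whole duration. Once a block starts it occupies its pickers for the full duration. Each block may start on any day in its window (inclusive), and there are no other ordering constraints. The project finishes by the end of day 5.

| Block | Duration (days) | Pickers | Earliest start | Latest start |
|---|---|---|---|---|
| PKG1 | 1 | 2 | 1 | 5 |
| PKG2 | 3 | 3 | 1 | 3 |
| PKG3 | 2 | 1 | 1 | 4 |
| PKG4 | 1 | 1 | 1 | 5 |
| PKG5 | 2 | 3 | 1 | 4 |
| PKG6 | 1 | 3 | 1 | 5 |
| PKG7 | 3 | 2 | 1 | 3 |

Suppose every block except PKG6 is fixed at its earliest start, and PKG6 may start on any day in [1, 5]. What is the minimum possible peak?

12

PKG6@1: d1:15  d2:9  d3:5  d4:0  d5:0 → peak 15
PKG6@2: d1:12  d2:12  d3:5  d4:0  d5:0 → peak 12
PKG6@3: d1:12  d2:9  d3:8  d4:0  d5:0 → peak 12
PKG6@4: d1:12  d2:9  d3:5  d4:3  d5:0 → peak 12
PKG6@5: d1:12  d2:9  d3:5  d4:0  d5:3 → peak 12
Best is PKG6@2, peak 12.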